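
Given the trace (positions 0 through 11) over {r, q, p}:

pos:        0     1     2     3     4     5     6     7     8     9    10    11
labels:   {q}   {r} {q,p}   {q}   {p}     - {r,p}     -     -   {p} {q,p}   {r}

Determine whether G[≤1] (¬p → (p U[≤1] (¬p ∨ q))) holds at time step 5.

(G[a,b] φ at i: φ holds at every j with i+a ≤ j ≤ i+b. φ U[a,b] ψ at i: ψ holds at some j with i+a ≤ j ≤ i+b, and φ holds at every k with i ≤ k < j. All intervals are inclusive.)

Holds

Check (¬p → (p U[≤1] (¬p ∨ q))) at every j in [5,6]:
  j=5: antecedent true; consequent holds → ✓
  j=6: antecedent false → ✓
All positions satisfy it → formula holds.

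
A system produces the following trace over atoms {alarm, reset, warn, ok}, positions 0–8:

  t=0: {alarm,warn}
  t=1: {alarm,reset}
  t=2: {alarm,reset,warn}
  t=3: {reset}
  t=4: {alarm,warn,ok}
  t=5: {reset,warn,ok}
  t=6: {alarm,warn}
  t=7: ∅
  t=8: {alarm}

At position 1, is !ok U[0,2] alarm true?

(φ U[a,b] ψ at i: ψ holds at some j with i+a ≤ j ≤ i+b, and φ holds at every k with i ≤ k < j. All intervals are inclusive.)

Need some j in [1,3] with alarm, and !ok at every k in [1,j-1].
  j=1: alarm holds; no prefix to check → satisfied.

True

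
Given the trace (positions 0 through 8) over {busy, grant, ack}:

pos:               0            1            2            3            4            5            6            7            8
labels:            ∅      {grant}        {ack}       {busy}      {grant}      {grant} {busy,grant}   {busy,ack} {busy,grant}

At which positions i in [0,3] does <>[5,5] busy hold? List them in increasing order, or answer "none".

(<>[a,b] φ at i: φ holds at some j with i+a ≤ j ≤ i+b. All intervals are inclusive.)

Evaluate at each i in [0,3]:
  i=0: ✗ (none in [5,5])
  i=1: ✓ (witness j=6)
  i=2: ✓ (witness j=7)
  i=3: ✓ (witness j=8)

1, 2, 3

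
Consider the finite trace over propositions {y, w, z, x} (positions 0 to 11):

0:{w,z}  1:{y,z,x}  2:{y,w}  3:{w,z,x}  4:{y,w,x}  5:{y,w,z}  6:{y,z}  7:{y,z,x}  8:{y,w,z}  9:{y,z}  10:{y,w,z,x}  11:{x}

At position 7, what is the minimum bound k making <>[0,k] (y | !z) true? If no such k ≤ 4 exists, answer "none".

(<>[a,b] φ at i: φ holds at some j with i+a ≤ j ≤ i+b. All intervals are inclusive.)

0

Scan j = 7,8,… for (y | !z):
  j=7: holds
First hit at j=7, so smallest k = 7-7 = 0.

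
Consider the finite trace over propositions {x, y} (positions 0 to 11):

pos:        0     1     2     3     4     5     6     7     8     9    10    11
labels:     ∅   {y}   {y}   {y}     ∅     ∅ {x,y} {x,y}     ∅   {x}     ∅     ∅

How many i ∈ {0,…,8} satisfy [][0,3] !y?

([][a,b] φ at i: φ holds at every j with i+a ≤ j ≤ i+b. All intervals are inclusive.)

1

Evaluate at each i in [0,8]:
  i=0: ✗ (fails at j=1)
  i=1: ✗ (fails at j=1)
  i=2: ✗ (fails at j=2)
  i=3: ✗ (fails at j=3)
  i=4: ✗ (fails at j=6)
  i=5: ✗ (fails at j=6)
  i=6: ✗ (fails at j=6)
  i=7: ✗ (fails at j=7)
  i=8: ✓ (all of [8,11])
Positions where it holds: {8} → 1.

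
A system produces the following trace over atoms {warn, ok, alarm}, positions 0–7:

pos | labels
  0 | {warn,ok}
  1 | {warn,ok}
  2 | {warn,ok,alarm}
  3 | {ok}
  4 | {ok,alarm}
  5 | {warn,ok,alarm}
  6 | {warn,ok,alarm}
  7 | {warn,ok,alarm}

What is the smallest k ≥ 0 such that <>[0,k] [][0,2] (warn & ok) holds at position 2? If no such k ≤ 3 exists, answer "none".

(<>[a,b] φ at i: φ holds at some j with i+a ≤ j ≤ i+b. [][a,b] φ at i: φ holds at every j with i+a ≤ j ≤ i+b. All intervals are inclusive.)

Scan j = 2,3,… for [][0,2] (warn & ok):
  j=2: fails
  j=3: fails
  j=4: fails
  j=5: holds
First hit at j=5, so smallest k = 5-2 = 3.

3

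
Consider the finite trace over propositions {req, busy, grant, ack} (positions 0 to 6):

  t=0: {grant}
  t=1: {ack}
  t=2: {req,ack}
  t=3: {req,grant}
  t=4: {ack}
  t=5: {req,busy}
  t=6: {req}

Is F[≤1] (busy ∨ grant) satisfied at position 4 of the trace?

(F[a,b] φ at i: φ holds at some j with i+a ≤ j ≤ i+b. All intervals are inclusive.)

True

Check (busy ∨ grant) at each j in [4,5]:
  j=4: false
  j=5: true
Found at j=5 → formula holds.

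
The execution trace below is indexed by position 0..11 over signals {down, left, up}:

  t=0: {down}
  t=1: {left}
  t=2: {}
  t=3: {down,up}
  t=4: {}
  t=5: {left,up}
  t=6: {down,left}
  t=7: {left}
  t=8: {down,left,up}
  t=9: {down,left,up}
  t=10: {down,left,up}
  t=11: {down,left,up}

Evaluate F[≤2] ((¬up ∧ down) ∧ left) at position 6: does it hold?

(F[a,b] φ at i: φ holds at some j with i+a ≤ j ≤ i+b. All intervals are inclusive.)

Check ((¬up ∧ down) ∧ left) at each j in [6,8]:
  j=6: true
  j=7: false
  j=8: false
Found at j=6 → formula holds.

Yes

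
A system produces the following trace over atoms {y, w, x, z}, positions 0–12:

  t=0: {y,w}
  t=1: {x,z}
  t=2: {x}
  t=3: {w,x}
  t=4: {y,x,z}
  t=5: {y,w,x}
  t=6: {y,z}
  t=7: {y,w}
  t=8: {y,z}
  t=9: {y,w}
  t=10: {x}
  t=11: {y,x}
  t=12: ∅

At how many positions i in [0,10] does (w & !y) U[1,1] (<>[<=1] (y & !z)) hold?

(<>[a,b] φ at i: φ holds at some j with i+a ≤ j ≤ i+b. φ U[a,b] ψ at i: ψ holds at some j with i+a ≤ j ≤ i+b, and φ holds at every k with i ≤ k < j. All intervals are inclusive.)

Evaluate at each i in [0,10]:
  i=0: ✗ (no rhs in [1,1])
  i=1: ✗ (no rhs in [2,2])
  i=2: ✗ (no rhs in [3,3])
  i=3: ✓ (rhs at j=4; lhs holds on [3,3])
  i=4: ✗ (lhs fails at k=4 before rhs at j=5)
  i=5: ✗ (lhs fails at k=5 before rhs at j=6)
  i=6: ✗ (lhs fails at k=6 before rhs at j=7)
  i=7: ✗ (lhs fails at k=7 before rhs at j=8)
  i=8: ✗ (lhs fails at k=8 before rhs at j=9)
  i=9: ✗ (lhs fails at k=9 before rhs at j=10)
  i=10: ✗ (lhs fails at k=10 before rhs at j=11)
Positions where it holds: {3} → 1.

1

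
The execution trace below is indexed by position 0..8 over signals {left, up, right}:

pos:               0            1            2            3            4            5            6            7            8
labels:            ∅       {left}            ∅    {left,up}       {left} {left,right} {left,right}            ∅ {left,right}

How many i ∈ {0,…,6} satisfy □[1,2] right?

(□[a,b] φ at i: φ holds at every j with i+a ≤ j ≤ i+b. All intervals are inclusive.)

1

Evaluate at each i in [0,6]:
  i=0: ✗ (fails at j=1)
  i=1: ✗ (fails at j=2)
  i=2: ✗ (fails at j=3)
  i=3: ✗ (fails at j=4)
  i=4: ✓ (all of [5,6])
  i=5: ✗ (fails at j=7)
  i=6: ✗ (fails at j=7)
Positions where it holds: {4} → 1.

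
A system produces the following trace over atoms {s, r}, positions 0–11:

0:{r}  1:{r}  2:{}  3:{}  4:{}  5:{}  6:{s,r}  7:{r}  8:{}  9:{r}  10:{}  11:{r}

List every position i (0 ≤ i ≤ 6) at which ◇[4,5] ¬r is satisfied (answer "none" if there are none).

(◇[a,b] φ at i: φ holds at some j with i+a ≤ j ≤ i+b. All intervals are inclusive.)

0, 1, 3, 4, 5, 6

Evaluate at each i in [0,6]:
  i=0: ✓ (witness j=4)
  i=1: ✓ (witness j=5)
  i=2: ✗ (none in [6,7])
  i=3: ✓ (witness j=8)
  i=4: ✓ (witness j=8)
  i=5: ✓ (witness j=10)
  i=6: ✓ (witness j=10)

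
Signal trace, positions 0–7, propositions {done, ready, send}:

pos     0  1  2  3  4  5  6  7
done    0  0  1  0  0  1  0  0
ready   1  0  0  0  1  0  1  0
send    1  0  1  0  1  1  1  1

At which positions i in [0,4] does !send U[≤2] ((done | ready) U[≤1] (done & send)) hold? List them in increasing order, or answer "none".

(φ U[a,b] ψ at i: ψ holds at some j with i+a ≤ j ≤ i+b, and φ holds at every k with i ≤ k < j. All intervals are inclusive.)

Evaluate at each i in [0,4]:
  i=0: ✗ (lhs fails at k=0 before rhs at j=2)
  i=1: ✓ (rhs at j=2; lhs holds on [1,1])
  i=2: ✓ (rhs at j=2)
  i=3: ✓ (rhs at j=4; lhs holds on [3,3])
  i=4: ✓ (rhs at j=4)

1, 2, 3, 4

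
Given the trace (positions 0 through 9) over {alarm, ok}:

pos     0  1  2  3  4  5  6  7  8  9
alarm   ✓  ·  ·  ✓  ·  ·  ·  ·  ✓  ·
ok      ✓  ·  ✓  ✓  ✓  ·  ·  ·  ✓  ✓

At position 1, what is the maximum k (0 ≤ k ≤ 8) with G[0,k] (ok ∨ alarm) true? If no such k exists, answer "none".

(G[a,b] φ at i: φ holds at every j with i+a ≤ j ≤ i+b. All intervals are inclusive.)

none

(ok ∨ alarm) must hold from j=1 onward; find where it first fails.
  j=1: fails → no k works.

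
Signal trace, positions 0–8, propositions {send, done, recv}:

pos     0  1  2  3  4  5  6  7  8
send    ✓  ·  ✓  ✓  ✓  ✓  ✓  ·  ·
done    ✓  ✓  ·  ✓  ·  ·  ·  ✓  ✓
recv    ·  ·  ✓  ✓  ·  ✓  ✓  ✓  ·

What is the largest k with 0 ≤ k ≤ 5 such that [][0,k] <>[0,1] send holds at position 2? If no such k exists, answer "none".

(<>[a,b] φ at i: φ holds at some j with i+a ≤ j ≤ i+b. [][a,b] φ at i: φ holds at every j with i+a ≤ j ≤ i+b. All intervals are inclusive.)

<>[0,1] send must hold from j=2 onward; find where it first fails.
  j=2: holds
  j=3: holds
  j=4: holds
  j=5: holds
  j=6: holds
  j=7: fails
Holds on [2,6], so largest k = 4.

4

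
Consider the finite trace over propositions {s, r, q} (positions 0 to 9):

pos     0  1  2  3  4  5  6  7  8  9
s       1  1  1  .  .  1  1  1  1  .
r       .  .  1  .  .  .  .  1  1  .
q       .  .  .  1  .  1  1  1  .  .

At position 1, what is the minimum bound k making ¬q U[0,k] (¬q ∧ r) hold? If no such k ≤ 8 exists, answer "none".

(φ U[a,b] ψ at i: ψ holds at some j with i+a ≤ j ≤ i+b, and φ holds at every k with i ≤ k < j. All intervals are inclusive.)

Need earliest j ≥ 1 with (¬q ∧ r), and ¬q at every k in [1,j-1].
  j=1: rhs fails.
  j=2: rhs holds; lhs holds on [1,1]. k = 1.

1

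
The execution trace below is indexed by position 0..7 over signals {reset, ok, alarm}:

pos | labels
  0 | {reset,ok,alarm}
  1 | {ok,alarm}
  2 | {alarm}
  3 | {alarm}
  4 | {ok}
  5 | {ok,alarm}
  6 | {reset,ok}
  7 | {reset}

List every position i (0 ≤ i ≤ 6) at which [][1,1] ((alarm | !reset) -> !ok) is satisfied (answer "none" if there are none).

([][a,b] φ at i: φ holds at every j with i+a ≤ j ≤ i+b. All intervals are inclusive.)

1, 2, 5, 6

Evaluate at each i in [0,6]:
  i=0: ✗ (fails at j=1)
  i=1: ✓ (all of [2,2])
  i=2: ✓ (all of [3,3])
  i=3: ✗ (fails at j=4)
  i=4: ✗ (fails at j=5)
  i=5: ✓ (all of [6,6])
  i=6: ✓ (all of [7,7])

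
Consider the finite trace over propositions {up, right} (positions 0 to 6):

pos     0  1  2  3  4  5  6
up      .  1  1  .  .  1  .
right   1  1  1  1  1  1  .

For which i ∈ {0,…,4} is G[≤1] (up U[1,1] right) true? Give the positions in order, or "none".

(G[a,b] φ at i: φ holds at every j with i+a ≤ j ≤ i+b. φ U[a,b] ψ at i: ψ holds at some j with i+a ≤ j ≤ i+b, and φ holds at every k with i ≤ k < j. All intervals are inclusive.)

1

Evaluate at each i in [0,4]:
  i=0: ✗ (fails at j=0)
  i=1: ✓ (all of [1,2])
  i=2: ✗ (fails at j=3)
  i=3: ✗ (fails at j=3)
  i=4: ✗ (fails at j=4)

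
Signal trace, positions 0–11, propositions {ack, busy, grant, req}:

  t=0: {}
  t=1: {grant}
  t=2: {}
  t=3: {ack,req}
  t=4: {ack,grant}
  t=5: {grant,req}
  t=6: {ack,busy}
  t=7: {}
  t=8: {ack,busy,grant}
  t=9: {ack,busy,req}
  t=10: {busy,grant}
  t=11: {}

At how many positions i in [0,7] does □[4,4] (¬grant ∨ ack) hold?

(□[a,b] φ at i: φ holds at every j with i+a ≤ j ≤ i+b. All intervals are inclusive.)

Evaluate at each i in [0,7]:
  i=0: ✓ (all of [4,4])
  i=1: ✗ (fails at j=5)
  i=2: ✓ (all of [6,6])
  i=3: ✓ (all of [7,7])
  i=4: ✓ (all of [8,8])
  i=5: ✓ (all of [9,9])
  i=6: ✗ (fails at j=10)
  i=7: ✓ (all of [11,11])
Positions where it holds: {0, 2, 3, 4, 5, 7} → 6.

6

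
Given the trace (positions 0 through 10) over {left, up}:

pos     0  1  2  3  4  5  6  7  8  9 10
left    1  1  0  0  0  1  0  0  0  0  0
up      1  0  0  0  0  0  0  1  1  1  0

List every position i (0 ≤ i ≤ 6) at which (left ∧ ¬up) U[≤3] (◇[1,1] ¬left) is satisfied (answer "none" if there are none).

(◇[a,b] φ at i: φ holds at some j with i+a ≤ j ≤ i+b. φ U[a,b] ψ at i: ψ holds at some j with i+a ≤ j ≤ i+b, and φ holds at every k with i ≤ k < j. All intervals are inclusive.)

Evaluate at each i in [0,6]:
  i=0: ✗ (lhs fails at k=0 before rhs at j=1)
  i=1: ✓ (rhs at j=1)
  i=2: ✓ (rhs at j=2)
  i=3: ✓ (rhs at j=3)
  i=4: ✗ (lhs fails at k=4 before rhs at j=5)
  i=5: ✓ (rhs at j=5)
  i=6: ✓ (rhs at j=6)

1, 2, 3, 5, 6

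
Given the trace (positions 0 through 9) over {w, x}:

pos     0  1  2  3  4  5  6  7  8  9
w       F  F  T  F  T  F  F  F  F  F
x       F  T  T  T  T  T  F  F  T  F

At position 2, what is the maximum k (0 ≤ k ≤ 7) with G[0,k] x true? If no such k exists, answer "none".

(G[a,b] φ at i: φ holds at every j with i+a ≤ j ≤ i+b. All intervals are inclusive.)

3

x must hold from j=2 onward; find where it first fails.
  j=2: holds
  j=3: holds
  j=4: holds
  j=5: holds
  j=6: fails
Holds on [2,5], so largest k = 3.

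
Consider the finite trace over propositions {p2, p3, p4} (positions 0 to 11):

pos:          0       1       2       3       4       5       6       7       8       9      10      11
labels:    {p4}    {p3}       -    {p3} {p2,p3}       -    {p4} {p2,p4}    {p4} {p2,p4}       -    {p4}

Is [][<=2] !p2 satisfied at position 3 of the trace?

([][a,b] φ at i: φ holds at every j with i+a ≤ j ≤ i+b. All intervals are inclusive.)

Does not hold

Check !p2 at every j in [3,5]:
  j=3: true
  j=4: false
  j=5: true
Fails at j=4 → formula fails.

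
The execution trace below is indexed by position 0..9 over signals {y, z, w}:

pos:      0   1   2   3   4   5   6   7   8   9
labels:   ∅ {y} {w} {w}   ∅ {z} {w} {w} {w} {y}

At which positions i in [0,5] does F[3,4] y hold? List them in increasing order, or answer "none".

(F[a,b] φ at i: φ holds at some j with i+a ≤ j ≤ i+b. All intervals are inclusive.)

5

Evaluate at each i in [0,5]:
  i=0: ✗ (none in [3,4])
  i=1: ✗ (none in [4,5])
  i=2: ✗ (none in [5,6])
  i=3: ✗ (none in [6,7])
  i=4: ✗ (none in [7,8])
  i=5: ✓ (witness j=9)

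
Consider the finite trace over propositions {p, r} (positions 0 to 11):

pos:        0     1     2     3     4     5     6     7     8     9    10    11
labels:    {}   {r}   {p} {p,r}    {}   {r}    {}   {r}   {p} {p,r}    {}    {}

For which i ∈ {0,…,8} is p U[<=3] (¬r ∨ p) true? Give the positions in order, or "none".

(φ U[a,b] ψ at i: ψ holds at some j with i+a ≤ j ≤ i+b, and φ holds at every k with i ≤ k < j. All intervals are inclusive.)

0, 2, 3, 4, 6, 8

Evaluate at each i in [0,8]:
  i=0: ✓ (rhs at j=0)
  i=1: ✗ (lhs fails at k=1 before rhs at j=2)
  i=2: ✓ (rhs at j=2)
  i=3: ✓ (rhs at j=3)
  i=4: ✓ (rhs at j=4)
  i=5: ✗ (lhs fails at k=5 before rhs at j=6)
  i=6: ✓ (rhs at j=6)
  i=7: ✗ (lhs fails at k=7 before rhs at j=8)
  i=8: ✓ (rhs at j=8)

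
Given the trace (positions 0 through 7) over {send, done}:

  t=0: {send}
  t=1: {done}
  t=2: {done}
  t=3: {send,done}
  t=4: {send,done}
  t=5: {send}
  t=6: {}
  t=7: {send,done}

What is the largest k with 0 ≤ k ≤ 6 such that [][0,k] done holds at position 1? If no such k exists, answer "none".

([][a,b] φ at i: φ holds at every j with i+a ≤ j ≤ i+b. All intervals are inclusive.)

done must hold from j=1 onward; find where it first fails.
  j=1: holds
  j=2: holds
  j=3: holds
  j=4: holds
  j=5: fails
Holds on [1,4], so largest k = 3.

3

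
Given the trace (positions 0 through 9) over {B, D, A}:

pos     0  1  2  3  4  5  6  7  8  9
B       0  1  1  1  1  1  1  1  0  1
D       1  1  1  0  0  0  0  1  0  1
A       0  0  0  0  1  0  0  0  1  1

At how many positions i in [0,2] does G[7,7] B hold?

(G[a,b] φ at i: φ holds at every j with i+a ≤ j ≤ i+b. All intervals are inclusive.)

2

Evaluate at each i in [0,2]:
  i=0: ✓ (all of [7,7])
  i=1: ✗ (fails at j=8)
  i=2: ✓ (all of [9,9])
Positions where it holds: {0, 2} → 2.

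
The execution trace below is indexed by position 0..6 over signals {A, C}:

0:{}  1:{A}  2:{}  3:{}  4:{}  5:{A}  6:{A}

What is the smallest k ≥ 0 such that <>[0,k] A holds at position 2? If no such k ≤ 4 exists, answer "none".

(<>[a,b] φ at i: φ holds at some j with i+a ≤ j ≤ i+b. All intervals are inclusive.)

3

Scan j = 2,3,… for A:
  j=2: fails
  j=3: fails
  j=4: fails
  j=5: holds
First hit at j=5, so smallest k = 5-2 = 3.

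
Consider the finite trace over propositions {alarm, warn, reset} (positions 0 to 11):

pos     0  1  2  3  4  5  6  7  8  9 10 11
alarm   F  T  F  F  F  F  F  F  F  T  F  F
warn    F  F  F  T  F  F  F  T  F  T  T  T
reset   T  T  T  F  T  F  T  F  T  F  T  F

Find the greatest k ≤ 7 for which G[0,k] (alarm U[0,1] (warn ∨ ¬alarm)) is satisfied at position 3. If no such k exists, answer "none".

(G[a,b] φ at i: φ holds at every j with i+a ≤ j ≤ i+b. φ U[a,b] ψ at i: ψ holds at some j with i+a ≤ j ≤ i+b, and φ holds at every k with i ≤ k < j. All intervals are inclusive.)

(alarm U[0,1] (warn ∨ ¬alarm)) must hold from j=3 onward; find where it first fails.
  j=3: holds
  j=4: holds
  j=5: holds
  j=6: holds
  j=7: holds
  j=8: holds
  j=9: holds
  j=10: holds
Holds through j=10; largest k = 7.

7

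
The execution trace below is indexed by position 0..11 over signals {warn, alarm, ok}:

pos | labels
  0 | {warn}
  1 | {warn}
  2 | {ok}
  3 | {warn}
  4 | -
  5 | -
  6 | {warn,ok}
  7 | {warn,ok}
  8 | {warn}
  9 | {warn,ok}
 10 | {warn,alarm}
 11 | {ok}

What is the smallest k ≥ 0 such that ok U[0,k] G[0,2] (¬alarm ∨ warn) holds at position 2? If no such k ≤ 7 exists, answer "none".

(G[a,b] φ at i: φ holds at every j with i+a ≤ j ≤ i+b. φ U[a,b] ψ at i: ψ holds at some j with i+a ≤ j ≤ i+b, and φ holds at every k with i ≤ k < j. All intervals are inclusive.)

0

Need earliest j ≥ 2 with G[0,2] (¬alarm ∨ warn), and ok at every k in [2,j-1].
  j=2: rhs holds (empty prefix). k = 0.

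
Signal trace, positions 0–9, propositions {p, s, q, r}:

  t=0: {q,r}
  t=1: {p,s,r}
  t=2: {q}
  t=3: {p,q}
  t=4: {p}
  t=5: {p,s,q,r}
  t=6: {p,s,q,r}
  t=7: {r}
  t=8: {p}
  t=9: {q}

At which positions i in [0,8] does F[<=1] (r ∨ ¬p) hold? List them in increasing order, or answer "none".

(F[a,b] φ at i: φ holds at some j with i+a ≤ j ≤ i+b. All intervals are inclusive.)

Evaluate at each i in [0,8]:
  i=0: ✓ (witness j=0)
  i=1: ✓ (witness j=1)
  i=2: ✓ (witness j=2)
  i=3: ✗ (none in [3,4])
  i=4: ✓ (witness j=5)
  i=5: ✓ (witness j=5)
  i=6: ✓ (witness j=6)
  i=7: ✓ (witness j=7)
  i=8: ✓ (witness j=9)

0, 1, 2, 4, 5, 6, 7, 8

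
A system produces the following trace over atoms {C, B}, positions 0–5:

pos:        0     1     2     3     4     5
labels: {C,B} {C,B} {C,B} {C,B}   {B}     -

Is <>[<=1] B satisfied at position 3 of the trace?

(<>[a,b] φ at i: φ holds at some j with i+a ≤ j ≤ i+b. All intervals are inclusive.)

Yes

Check B at each j in [3,4]:
  j=3: true
  j=4: true
Found at j=3 → formula holds.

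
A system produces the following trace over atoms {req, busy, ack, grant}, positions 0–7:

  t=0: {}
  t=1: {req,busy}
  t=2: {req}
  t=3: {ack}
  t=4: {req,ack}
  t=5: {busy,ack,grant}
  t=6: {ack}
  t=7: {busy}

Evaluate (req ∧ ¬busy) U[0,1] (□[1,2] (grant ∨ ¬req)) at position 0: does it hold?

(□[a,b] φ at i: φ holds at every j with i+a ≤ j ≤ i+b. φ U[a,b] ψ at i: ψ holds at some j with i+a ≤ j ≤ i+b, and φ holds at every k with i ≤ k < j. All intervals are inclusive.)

Need some j in [0,1] with □[1,2] (grant ∨ ¬req), and (req ∧ ¬busy) at every k in [0,j-1].
  j=0: □[1,2] (grant ∨ ¬req) — fails at 1.
  j=1: □[1,2] (grant ∨ ¬req) — fails at 2.
No j in the window works → until fails.

False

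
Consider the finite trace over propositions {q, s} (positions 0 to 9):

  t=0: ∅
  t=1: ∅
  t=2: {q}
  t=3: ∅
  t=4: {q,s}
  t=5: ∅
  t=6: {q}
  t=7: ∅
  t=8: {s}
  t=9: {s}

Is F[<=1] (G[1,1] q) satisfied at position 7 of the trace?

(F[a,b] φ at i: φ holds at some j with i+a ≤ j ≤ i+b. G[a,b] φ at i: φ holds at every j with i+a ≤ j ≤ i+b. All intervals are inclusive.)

False

Check G[1,1] q at each j in [7,8]:
  j=7: fails at 8
  j=8: fails at 9
No position in the window satisfies it → formula fails.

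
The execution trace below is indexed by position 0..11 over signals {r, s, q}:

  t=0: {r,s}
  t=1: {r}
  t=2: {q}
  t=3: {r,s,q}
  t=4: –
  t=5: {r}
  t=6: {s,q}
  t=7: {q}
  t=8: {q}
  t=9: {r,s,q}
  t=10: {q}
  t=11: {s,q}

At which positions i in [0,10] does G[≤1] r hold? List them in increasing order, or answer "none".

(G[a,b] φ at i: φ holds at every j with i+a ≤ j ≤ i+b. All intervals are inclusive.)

0

Evaluate at each i in [0,10]:
  i=0: ✓ (all of [0,1])
  i=1: ✗ (fails at j=2)
  i=2: ✗ (fails at j=2)
  i=3: ✗ (fails at j=4)
  i=4: ✗ (fails at j=4)
  i=5: ✗ (fails at j=6)
  i=6: ✗ (fails at j=6)
  i=7: ✗ (fails at j=7)
  i=8: ✗ (fails at j=8)
  i=9: ✗ (fails at j=10)
  i=10: ✗ (fails at j=10)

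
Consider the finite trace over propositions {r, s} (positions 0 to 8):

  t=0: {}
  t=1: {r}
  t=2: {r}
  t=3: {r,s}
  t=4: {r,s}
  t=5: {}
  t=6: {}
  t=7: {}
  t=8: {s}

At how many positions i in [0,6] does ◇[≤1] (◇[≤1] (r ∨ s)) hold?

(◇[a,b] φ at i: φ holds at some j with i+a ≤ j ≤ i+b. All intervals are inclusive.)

Evaluate at each i in [0,6]:
  i=0: ✓ (witness j=0)
  i=1: ✓ (witness j=1)
  i=2: ✓ (witness j=2)
  i=3: ✓ (witness j=3)
  i=4: ✓ (witness j=4)
  i=5: ✗ (none in [5,6])
  i=6: ✓ (witness j=7)
Positions where it holds: {0, 1, 2, 3, 4, 6} → 6.

6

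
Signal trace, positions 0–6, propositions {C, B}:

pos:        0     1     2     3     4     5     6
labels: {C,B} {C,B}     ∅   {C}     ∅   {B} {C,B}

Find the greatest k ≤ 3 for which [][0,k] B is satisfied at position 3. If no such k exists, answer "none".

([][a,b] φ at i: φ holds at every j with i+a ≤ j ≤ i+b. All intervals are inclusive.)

B must hold from j=3 onward; find where it first fails.
  j=3: fails → no k works.

none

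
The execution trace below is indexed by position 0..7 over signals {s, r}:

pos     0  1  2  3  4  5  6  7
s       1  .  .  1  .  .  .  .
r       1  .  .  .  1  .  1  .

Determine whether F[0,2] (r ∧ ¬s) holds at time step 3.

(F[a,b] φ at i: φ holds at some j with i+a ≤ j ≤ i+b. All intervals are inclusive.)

Check (r ∧ ¬s) at each j in [3,5]:
  j=3: false
  j=4: true
  j=5: false
Found at j=4 → formula holds.

Yes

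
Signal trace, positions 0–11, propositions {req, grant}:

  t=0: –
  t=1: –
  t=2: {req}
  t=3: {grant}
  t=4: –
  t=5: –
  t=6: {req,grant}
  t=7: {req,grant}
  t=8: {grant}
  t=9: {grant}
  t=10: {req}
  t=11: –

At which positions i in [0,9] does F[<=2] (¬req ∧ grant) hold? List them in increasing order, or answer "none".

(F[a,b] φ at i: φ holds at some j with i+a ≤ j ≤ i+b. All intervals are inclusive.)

Evaluate at each i in [0,9]:
  i=0: ✗ (none in [0,2])
  i=1: ✓ (witness j=3)
  i=2: ✓ (witness j=3)
  i=3: ✓ (witness j=3)
  i=4: ✗ (none in [4,6])
  i=5: ✗ (none in [5,7])
  i=6: ✓ (witness j=8)
  i=7: ✓ (witness j=8)
  i=8: ✓ (witness j=8)
  i=9: ✓ (witness j=9)

1, 2, 3, 6, 7, 8, 9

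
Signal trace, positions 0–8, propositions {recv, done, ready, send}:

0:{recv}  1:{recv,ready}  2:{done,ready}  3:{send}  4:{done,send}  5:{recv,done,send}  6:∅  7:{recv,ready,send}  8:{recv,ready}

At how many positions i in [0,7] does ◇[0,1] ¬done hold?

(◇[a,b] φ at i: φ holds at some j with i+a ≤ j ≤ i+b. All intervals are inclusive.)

Evaluate at each i in [0,7]:
  i=0: ✓ (witness j=0)
  i=1: ✓ (witness j=1)
  i=2: ✓ (witness j=3)
  i=3: ✓ (witness j=3)
  i=4: ✗ (none in [4,5])
  i=5: ✓ (witness j=6)
  i=6: ✓ (witness j=6)
  i=7: ✓ (witness j=7)
Positions where it holds: {0, 1, 2, 3, 5, 6, 7} → 7.

7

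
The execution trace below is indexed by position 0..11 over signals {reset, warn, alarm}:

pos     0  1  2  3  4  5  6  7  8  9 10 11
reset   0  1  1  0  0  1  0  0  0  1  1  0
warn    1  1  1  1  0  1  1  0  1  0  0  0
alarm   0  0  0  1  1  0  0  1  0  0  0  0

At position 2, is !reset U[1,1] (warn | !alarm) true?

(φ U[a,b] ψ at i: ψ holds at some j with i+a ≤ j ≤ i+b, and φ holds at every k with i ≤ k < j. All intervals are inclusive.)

Need some j in [3,3] with (warn | !alarm), and !reset at every k in [2,j-1].
  j=3: (warn | !alarm) holds, but !reset fails at k=2 → not this j.
No j in the window works → until fails.

Does not hold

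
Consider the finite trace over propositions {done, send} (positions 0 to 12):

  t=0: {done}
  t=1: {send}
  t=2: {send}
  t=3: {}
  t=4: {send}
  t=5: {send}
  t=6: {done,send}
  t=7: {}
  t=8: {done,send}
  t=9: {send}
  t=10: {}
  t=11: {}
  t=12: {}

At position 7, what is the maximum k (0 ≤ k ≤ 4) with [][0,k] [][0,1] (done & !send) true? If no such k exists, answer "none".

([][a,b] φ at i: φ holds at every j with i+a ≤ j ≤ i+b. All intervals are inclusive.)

[][0,1] (done & !send) must hold from j=7 onward; find where it first fails.
  j=7: fails → no k works.

none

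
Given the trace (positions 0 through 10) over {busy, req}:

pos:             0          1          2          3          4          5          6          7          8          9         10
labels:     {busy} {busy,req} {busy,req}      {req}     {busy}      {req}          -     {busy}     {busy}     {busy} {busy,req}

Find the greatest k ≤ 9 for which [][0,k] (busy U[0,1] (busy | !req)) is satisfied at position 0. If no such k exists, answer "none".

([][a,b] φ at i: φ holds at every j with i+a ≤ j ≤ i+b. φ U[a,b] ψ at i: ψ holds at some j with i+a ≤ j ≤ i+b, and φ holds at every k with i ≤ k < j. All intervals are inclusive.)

2

(busy U[0,1] (busy | !req)) must hold from j=0 onward; find where it first fails.
  j=0: holds
  j=1: holds
  j=2: holds
  j=3: fails
Holds on [0,2], so largest k = 2.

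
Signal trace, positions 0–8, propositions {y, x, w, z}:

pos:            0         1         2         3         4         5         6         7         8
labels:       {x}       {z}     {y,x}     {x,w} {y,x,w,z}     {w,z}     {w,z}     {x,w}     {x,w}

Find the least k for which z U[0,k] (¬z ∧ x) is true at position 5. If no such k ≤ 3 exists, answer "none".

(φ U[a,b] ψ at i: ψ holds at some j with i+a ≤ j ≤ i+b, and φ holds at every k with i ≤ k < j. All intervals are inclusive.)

2

Need earliest j ≥ 5 with (¬z ∧ x), and z at every k in [5,j-1].
  j=5: rhs fails.
  j=6: rhs fails.
  j=7: rhs holds; lhs holds on [5,6]. k = 2.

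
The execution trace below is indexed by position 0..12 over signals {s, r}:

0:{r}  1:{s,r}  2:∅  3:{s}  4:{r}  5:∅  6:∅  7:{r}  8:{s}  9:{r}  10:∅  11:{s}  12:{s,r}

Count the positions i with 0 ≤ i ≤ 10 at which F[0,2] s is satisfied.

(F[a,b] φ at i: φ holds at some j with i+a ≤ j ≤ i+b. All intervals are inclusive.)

Evaluate at each i in [0,10]:
  i=0: ✓ (witness j=1)
  i=1: ✓ (witness j=1)
  i=2: ✓ (witness j=3)
  i=3: ✓ (witness j=3)
  i=4: ✗ (none in [4,6])
  i=5: ✗ (none in [5,7])
  i=6: ✓ (witness j=8)
  i=7: ✓ (witness j=8)
  i=8: ✓ (witness j=8)
  i=9: ✓ (witness j=11)
  i=10: ✓ (witness j=11)
Positions where it holds: {0, 1, 2, 3, 6, 7, 8, 9, 10} → 9.

9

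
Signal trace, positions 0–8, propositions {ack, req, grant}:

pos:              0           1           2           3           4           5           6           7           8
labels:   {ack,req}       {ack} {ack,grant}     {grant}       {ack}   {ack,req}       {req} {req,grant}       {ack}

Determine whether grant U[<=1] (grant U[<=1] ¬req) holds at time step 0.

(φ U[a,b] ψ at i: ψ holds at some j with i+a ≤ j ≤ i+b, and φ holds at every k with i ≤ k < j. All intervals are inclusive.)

False

Need some j in [0,1] with (grant U[<=1] ¬req), and grant at every k in [0,j-1].
  j=0: (grant U[<=1] ¬req) — fails.
  j=1: (grant U[<=1] ¬req) holds, but grant fails at k=0 → not this j.
No j in the window works → until fails.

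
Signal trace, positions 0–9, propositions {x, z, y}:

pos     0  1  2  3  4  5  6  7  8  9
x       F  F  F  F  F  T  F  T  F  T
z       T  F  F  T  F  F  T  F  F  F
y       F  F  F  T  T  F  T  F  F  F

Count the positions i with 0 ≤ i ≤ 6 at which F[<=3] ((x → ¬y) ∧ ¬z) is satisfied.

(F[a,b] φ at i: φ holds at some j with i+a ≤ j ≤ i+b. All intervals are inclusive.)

7

Evaluate at each i in [0,6]:
  i=0: ✓ (witness j=1)
  i=1: ✓ (witness j=1)
  i=2: ✓ (witness j=2)
  i=3: ✓ (witness j=4)
  i=4: ✓ (witness j=4)
  i=5: ✓ (witness j=5)
  i=6: ✓ (witness j=7)
Positions where it holds: {0, 1, 2, 3, 4, 5, 6} → 7.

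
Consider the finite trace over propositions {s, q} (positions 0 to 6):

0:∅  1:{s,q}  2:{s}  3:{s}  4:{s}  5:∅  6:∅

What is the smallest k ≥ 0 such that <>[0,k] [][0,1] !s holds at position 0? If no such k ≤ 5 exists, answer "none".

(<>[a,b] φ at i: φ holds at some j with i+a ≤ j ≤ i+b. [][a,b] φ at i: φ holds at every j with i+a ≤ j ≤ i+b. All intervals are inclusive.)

Scan j = 0,1,… for [][0,1] !s:
  j=0: fails
  j=1: fails
  j=2: fails
  j=3: fails
  j=4: fails
  j=5: holds
First hit at j=5, so smallest k = 5-0 = 5.

5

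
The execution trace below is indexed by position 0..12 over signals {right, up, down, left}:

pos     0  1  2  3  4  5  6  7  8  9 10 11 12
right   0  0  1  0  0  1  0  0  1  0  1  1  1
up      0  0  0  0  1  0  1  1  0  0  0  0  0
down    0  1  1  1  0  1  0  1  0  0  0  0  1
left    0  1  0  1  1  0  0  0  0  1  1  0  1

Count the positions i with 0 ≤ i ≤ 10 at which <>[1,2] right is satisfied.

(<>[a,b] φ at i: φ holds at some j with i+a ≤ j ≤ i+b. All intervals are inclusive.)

Evaluate at each i in [0,10]:
  i=0: ✓ (witness j=2)
  i=1: ✓ (witness j=2)
  i=2: ✗ (none in [3,4])
  i=3: ✓ (witness j=5)
  i=4: ✓ (witness j=5)
  i=5: ✗ (none in [6,7])
  i=6: ✓ (witness j=8)
  i=7: ✓ (witness j=8)
  i=8: ✓ (witness j=10)
  i=9: ✓ (witness j=10)
  i=10: ✓ (witness j=11)
Positions where it holds: {0, 1, 3, 4, 6, 7, 8, 9, 10} → 9.

9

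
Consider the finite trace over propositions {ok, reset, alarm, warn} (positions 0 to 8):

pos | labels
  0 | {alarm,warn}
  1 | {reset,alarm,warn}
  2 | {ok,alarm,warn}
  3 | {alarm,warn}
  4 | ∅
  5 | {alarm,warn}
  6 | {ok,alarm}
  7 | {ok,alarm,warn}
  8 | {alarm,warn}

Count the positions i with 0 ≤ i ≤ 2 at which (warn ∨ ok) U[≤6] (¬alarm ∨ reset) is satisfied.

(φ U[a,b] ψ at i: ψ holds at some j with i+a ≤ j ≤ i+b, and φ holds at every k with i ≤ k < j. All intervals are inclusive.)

Evaluate at each i in [0,2]:
  i=0: ✓ (rhs at j=1; lhs holds on [0,0])
  i=1: ✓ (rhs at j=1)
  i=2: ✓ (rhs at j=4; lhs holds on [2,3])
Positions where it holds: {0, 1, 2} → 3.

3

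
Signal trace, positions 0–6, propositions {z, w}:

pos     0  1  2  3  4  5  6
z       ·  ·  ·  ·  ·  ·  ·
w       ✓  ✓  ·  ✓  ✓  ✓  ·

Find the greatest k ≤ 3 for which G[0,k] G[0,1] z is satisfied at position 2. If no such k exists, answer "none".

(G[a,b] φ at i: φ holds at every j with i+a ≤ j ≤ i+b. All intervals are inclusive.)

G[0,1] z must hold from j=2 onward; find where it first fails.
  j=2: fails → no k works.

none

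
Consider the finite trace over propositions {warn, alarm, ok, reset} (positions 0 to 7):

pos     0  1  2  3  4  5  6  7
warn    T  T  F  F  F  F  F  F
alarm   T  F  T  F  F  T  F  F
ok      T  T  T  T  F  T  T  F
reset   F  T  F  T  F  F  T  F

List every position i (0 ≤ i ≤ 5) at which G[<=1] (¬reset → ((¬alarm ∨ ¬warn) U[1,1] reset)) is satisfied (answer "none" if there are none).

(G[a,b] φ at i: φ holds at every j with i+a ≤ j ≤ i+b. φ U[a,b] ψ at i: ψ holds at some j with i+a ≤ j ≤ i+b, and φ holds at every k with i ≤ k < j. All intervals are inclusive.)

1, 2, 5

Evaluate at each i in [0,5]:
  i=0: ✗ (fails at j=0)
  i=1: ✓ (all of [1,2])
  i=2: ✓ (all of [2,3])
  i=3: ✗ (fails at j=4)
  i=4: ✗ (fails at j=4)
  i=5: ✓ (all of [5,6])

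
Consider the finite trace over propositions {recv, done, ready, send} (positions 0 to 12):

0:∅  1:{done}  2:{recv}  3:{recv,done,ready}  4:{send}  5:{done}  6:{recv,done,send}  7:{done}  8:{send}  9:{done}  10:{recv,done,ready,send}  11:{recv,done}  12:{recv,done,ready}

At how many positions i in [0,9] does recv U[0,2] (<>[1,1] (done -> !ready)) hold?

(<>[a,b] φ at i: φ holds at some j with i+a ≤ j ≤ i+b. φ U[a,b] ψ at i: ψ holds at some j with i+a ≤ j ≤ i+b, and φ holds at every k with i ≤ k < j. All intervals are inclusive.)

9

Evaluate at each i in [0,9]:
  i=0: ✓ (rhs at j=0)
  i=1: ✓ (rhs at j=1)
  i=2: ✓ (rhs at j=3; lhs holds on [2,2])
  i=3: ✓ (rhs at j=3)
  i=4: ✓ (rhs at j=4)
  i=5: ✓ (rhs at j=5)
  i=6: ✓ (rhs at j=6)
  i=7: ✓ (rhs at j=7)
  i=8: ✓ (rhs at j=8)
  i=9: ✗ (lhs fails at k=9 before rhs at j=10)
Positions where it holds: {0, 1, 2, 3, 4, 5, 6, 7, 8} → 9.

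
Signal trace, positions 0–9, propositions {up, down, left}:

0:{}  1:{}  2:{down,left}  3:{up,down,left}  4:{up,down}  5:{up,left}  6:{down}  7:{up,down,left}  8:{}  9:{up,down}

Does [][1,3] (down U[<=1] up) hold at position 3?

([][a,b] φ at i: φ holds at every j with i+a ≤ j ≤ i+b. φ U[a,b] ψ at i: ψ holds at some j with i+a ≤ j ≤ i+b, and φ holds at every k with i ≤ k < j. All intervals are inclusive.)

Check (down U[<=1] up) at every j in [4,6]:
  j=4: holds
  j=5: holds
  j=6: holds
All positions satisfy it → formula holds.

True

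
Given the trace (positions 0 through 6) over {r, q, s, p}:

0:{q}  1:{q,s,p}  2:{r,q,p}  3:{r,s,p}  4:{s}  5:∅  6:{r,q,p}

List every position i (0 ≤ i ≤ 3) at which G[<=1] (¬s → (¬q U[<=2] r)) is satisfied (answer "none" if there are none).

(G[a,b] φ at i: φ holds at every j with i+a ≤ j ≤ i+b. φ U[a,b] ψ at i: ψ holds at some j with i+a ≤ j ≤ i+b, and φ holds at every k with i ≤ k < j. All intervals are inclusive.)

Evaluate at each i in [0,3]:
  i=0: ✗ (fails at j=0)
  i=1: ✓ (all of [1,2])
  i=2: ✓ (all of [2,3])
  i=3: ✓ (all of [3,4])

1, 2, 3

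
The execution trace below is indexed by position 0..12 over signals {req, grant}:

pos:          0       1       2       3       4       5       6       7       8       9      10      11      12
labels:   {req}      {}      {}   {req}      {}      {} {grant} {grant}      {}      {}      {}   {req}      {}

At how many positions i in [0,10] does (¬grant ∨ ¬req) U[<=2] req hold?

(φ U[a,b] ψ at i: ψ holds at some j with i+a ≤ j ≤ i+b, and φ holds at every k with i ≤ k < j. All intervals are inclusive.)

Evaluate at each i in [0,10]:
  i=0: ✓ (rhs at j=0)
  i=1: ✓ (rhs at j=3; lhs holds on [1,2])
  i=2: ✓ (rhs at j=3; lhs holds on [2,2])
  i=3: ✓ (rhs at j=3)
  i=4: ✗ (no rhs in [4,6])
  i=5: ✗ (no rhs in [5,7])
  i=6: ✗ (no rhs in [6,8])
  i=7: ✗ (no rhs in [7,9])
  i=8: ✗ (no rhs in [8,10])
  i=9: ✓ (rhs at j=11; lhs holds on [9,10])
  i=10: ✓ (rhs at j=11; lhs holds on [10,10])
Positions where it holds: {0, 1, 2, 3, 9, 10} → 6.

6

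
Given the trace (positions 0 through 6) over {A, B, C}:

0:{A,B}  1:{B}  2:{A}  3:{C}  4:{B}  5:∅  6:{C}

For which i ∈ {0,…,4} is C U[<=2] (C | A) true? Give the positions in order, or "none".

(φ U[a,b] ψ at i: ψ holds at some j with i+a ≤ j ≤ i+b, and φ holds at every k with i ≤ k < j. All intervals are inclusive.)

0, 2, 3

Evaluate at each i in [0,4]:
  i=0: ✓ (rhs at j=0)
  i=1: ✗ (lhs fails at k=1 before rhs at j=2)
  i=2: ✓ (rhs at j=2)
  i=3: ✓ (rhs at j=3)
  i=4: ✗ (lhs fails at k=4 before rhs at j=6)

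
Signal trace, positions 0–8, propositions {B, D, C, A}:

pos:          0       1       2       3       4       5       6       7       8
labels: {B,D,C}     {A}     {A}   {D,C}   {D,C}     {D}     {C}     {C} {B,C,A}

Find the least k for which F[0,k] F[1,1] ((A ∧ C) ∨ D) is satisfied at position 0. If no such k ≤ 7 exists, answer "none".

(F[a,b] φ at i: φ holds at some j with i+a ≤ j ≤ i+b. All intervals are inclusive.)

2

Scan j = 0,1,… for F[1,1] ((A ∧ C) ∨ D):
  j=0: fails
  j=1: fails
  j=2: holds
First hit at j=2, so smallest k = 2-0 = 2.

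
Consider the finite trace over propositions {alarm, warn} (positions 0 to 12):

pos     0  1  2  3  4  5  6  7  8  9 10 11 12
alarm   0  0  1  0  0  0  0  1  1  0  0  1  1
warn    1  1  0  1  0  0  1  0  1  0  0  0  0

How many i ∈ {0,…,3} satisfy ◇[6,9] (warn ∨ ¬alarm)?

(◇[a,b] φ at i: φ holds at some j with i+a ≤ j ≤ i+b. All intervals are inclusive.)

4

Evaluate at each i in [0,3]:
  i=0: ✓ (witness j=6)
  i=1: ✓ (witness j=8)
  i=2: ✓ (witness j=8)
  i=3: ✓ (witness j=9)
Positions where it holds: {0, 1, 2, 3} → 4.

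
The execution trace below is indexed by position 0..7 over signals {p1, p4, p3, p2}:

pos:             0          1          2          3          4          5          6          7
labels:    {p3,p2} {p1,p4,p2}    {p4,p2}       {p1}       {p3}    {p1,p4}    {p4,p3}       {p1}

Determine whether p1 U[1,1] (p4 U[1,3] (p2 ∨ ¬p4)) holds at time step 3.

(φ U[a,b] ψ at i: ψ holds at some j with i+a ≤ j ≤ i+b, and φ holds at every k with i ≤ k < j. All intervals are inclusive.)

False

Need some j in [4,4] with (p4 U[1,3] (p2 ∨ ¬p4)), and p1 at every k in [3,j-1].
  j=4: (p4 U[1,3] (p2 ∨ ¬p4)) — fails.
No j in the window works → until fails.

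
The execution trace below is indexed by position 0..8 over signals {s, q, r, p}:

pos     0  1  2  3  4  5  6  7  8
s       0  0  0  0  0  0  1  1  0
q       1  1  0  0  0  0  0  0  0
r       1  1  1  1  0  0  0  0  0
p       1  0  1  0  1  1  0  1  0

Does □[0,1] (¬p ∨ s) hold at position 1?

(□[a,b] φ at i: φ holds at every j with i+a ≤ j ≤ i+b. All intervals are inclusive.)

No

Check (¬p ∨ s) at every j in [1,2]:
  j=1: true
  j=2: false
Fails at j=2 → formula fails.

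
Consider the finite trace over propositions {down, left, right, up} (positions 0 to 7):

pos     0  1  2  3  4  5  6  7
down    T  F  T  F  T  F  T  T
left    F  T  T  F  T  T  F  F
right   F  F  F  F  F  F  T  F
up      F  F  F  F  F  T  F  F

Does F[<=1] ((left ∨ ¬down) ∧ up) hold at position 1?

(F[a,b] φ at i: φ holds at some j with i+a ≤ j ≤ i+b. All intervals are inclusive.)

Check ((left ∨ ¬down) ∧ up) at each j in [1,2]:
  j=1: false
  j=2: false
No position in the window satisfies it → formula fails.

No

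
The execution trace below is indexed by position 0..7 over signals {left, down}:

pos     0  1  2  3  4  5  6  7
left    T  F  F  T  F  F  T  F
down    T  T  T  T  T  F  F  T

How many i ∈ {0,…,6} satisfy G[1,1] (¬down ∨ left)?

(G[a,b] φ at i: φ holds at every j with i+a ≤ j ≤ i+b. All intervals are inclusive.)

Evaluate at each i in [0,6]:
  i=0: ✗ (fails at j=1)
  i=1: ✗ (fails at j=2)
  i=2: ✓ (all of [3,3])
  i=3: ✗ (fails at j=4)
  i=4: ✓ (all of [5,5])
  i=5: ✓ (all of [6,6])
  i=6: ✗ (fails at j=7)
Positions where it holds: {2, 4, 5} → 3.

3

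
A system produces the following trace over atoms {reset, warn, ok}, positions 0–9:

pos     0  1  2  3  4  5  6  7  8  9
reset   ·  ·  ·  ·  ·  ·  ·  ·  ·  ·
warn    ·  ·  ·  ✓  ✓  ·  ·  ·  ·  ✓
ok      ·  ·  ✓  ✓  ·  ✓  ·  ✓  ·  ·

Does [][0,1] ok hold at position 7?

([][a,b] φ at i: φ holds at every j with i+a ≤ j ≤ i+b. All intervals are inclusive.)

No

Check ok at every j in [7,8]:
  j=7: true
  j=8: false
Fails at j=8 → formula fails.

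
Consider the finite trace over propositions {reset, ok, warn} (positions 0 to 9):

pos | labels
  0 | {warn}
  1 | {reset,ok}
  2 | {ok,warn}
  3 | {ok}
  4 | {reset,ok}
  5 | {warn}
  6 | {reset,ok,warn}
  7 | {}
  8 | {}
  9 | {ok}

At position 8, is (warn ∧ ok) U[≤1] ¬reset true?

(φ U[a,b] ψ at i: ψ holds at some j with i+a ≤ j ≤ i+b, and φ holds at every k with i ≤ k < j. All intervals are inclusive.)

Need some j in [8,9] with ¬reset, and (warn ∧ ok) at every k in [8,j-1].
  j=8: ¬reset holds; no prefix to check → satisfied.

Holds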